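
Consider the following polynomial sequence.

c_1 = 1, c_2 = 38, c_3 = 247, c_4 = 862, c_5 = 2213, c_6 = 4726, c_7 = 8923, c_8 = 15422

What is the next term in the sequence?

D1: 37  209  615  1351  2513  4197  6499
D2: 172  406  736  1162  1684  2302
D3: 234  330  426  522  618
D4: 96  96  96  96
Fourth differences constant at 96.
618 + 96 = 714;  2302 + 714 = 3016;  6499 + 3016 = 9515;  15422 + 9515 = 24937

24937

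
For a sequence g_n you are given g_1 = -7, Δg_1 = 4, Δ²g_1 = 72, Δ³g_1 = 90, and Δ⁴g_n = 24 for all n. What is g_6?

1753

Build the table forward from the leading diagonal:
Fourth differences: 24  24  24  24  24  24
Third differences: 90  114  138  162  186  210
Second differences: 72  162  276  414  576  762
First differences: 4  76  238  514  928  1504
g: -7  -3  73  311  825  1753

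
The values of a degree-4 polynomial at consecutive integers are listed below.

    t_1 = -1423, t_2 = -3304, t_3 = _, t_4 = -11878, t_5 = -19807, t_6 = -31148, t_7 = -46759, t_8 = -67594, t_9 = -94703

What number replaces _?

Using the last 6 terms:
First differences: -7929, -11341, -15611, -20835, -27109
Second differences: -3412, -4270, -5224, -6274
Third differences: -858, -954, -1050
Fourth differences: -96, -96
Constant fourth difference = -96.
Extend backward: -858 + 96 = -762;  -3412 + 762 = -2650;  -7929 + 2650 = -5279;  -11878 + 5279 = -6599

-6599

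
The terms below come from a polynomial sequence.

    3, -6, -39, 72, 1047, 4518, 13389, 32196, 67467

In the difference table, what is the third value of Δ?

First differences: -9, -33, 111, 975, 3471, 8871, 18807, 35271
Second differences: -24, 144, 864, 2496, 5400, 9936, 16464
Third differences: 168, 720, 1632, 2904, 4536, 6528
Fourth differences: 552, 912, 1272, 1632, 1992
Fifth differences: 360, 360, 360, 360

111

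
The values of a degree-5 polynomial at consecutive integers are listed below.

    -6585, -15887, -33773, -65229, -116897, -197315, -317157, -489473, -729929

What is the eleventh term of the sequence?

-1492445

-9302 , -17886 , -31456 , -51668 , -80418 , -119842 , -172316 , -240456
-8584 , -13570 , -20212 , -28750 , -39424 , -52474 , -68140
-4986 , -6642 , -8538 , -10674 , -13050 , -15666
-1656 , -1896 , -2136 , -2376 , -2616
-240 , -240 , -240 , -240
The fifth differences are constant (-240).
-2616 − 240 = -2856;  -15666 − 2856 = -18522;  -68140 − 18522 = -86662;  -240456 − 86662 = -327118;  -729929 − 327118 = -1057047
-2856 − 240 = -3096;  -18522 − 3096 = -21618;  -86662 − 21618 = -108280;  -327118 − 108280 = -435398;  -1057047 − 435398 = -1492445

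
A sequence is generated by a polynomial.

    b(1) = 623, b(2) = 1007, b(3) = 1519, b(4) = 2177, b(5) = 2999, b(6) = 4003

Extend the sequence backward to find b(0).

First differences: 384  512  658  822  1004
Second differences: 128  146  164  182
Third differences: 18  18  18
The third differences are constant at 18.
Work back: 128 − 18 = 110;  384 − 110 = 274;  623 − 274 = 349

349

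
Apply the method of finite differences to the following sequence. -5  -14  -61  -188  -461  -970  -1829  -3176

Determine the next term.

-5173

-9 , -47 , -127 , -273 , -509 , -859 , -1347
-38 , -80 , -146 , -236 , -350 , -488
-42 , -66 , -90 , -114 , -138
-24 , -24 , -24 , -24
Constant fourth difference = -24, so extend:
-138 − 24 = -162;  -488 − 162 = -650;  -1347 − 650 = -1997;  -3176 − 1997 = -5173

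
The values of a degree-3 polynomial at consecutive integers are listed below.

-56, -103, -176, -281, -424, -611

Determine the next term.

Δ: -47 , -73 , -105 , -143 , -187
Δ²: -26 , -32 , -38 , -44
Δ³: -6 , -6 , -6
Third differences constant at -6.
-44 − 6 = -50;  -187 − 50 = -237;  -611 − 237 = -848

-848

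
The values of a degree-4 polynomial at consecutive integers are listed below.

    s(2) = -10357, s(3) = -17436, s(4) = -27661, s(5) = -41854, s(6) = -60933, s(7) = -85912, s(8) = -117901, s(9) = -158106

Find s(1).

-7079, -10225, -14193, -19079, -24979, -31989, -40205
-3146, -3968, -4886, -5900, -7010, -8216
-822, -918, -1014, -1110, -1206
-96, -96, -96, -96
The fourth differences are constant at -96.
Work back: -822 + 96 = -726;  -3146 + 726 = -2420;  -7079 + 2420 = -4659;  -10357 + 4659 = -5698

-5698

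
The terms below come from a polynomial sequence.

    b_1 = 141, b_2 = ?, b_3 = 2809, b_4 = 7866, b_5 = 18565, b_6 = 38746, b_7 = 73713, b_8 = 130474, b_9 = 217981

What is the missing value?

778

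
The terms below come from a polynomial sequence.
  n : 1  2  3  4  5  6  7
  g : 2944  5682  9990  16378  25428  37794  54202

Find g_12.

2738 , 4308 , 6388 , 9050 , 12366 , 16408
1570 , 2080 , 2662 , 3316 , 4042
510 , 582 , 654 , 726
72 , 72 , 72
Fourth differences constant at 72.
726 + 72 = 798;  4042 + 798 = 4840;  16408 + 4840 = 21248;  54202 + 21248 = 75450
798 + 72 = 870;  4840 + 870 = 5710;  21248 + 5710 = 26958;  75450 + 26958 = 102408
870 + 72 = 942;  5710 + 942 = 6652;  26958 + 6652 = 33610;  102408 + 33610 = 136018
942 + 72 = 1014;  6652 + 1014 = 7666;  33610 + 7666 = 41276;  136018 + 41276 = 177294
1014 + 72 = 1086;  7666 + 1086 = 8752;  41276 + 8752 = 50028;  177294 + 50028 = 227322

227322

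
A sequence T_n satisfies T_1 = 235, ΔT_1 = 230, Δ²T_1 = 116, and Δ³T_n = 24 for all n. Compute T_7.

Build the table forward from the leading diagonal:
D3: 24  24  24  24  24  24  24
D2: 116  140  164  188  212  236  260
D1: 230  346  486  650  838  1050  1286
T: 235  465  811  1297  1947  2785  3835

3835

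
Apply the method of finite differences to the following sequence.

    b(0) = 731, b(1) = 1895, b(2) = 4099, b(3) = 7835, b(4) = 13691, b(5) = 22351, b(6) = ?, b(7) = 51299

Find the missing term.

Using the first 6 terms:
Δ: 1164, 2204, 3736, 5856, 8660
Δ²: 1040, 1532, 2120, 2804
Δ³: 492, 588, 684
Δ⁴: 96, 96
Constant fourth difference = 96.
Extend forward: 684 + 96 = 780;  2804 + 780 = 3584;  8660 + 3584 = 12244;  22351 + 12244 = 34595

34595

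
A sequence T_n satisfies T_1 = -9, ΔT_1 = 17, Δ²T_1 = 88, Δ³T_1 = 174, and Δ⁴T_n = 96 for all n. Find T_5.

1379

Build the table forward from the leading diagonal:
Fourth differences: 96, 96, 96, 96, 96
Third differences: 174, 270, 366, 462, 558
Second differences: 88, 262, 532, 898, 1360
First differences: 17, 105, 367, 899, 1797
T: -9, 8, 113, 480, 1379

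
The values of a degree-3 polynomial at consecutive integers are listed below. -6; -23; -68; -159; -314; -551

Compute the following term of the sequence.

-888

First differences: -17  -45  -91  -155  -237
Second differences: -28  -46  -64  -82
Third differences: -18  -18  -18
The third differences are constant (-18).
-82 − 18 = -100;  -237 − 100 = -337;  -551 − 337 = -888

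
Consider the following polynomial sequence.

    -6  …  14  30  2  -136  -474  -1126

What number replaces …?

-4

Using the last 6 terms:
First differences: 16  -28  -138  -338  -652
Second differences: -44  -110  -200  -314
Third differences: -66  -90  -114
Fourth differences: -24  -24
Constant fourth difference = -24.
Extend backward: -66 + 24 = -42;  -44 + 42 = -2;  16 + 2 = 18;  14 − 18 = -4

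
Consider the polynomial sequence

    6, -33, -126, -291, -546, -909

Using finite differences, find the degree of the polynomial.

3

D1: -39, -93, -165, -255, -363
D2: -54, -72, -90, -108
D3: -18, -18, -18
The third differences are constant, so the polynomial has degree 3.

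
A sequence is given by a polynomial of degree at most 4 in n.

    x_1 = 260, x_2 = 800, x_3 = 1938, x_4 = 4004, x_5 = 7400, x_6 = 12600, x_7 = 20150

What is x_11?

87290

Δ: 540, 1138, 2066, 3396, 5200, 7550
Δ²: 598, 928, 1330, 1804, 2350
Δ³: 330, 402, 474, 546
Δ⁴: 72, 72, 72
The fourth differences are constant (72).
546 + 72 = 618;  2350 + 618 = 2968;  7550 + 2968 = 10518;  20150 + 10518 = 30668
618 + 72 = 690;  2968 + 690 = 3658;  10518 + 3658 = 14176;  30668 + 14176 = 44844
690 + 72 = 762;  3658 + 762 = 4420;  14176 + 4420 = 18596;  44844 + 18596 = 63440
762 + 72 = 834;  4420 + 834 = 5254;  18596 + 5254 = 23850;  63440 + 23850 = 87290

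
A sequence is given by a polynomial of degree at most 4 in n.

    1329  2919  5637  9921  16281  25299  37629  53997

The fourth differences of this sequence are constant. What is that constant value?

72

First differences: 1590, 2718, 4284, 6360, 9018, 12330, 16368
Second differences: 1128, 1566, 2076, 2658, 3312, 4038
Third differences: 438, 510, 582, 654, 726
Fourth differences: 72, 72, 72, 72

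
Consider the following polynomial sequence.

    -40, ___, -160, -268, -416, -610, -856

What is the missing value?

Using the last 5 terms:
-108  -148  -194  -246
-40  -46  -52
-6  -6
Constant third difference = -6.
Extend backward: -40 + 6 = -34;  -108 + 34 = -74;  -160 + 74 = -86

-86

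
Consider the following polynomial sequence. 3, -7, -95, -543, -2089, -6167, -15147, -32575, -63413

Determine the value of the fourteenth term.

Δ: -10, -88, -448, -1546, -4078, -8980, -17428, -30838
Δ²: -78, -360, -1098, -2532, -4902, -8448, -13410
Δ³: -282, -738, -1434, -2370, -3546, -4962
Δ⁴: -456, -696, -936, -1176, -1416
Δ⁵: -240, -240, -240, -240
The fifth differences are constant (-240).
-1416 − 240 = -1656;  -4962 − 1656 = -6618;  -13410 − 6618 = -20028;  -30838 − 20028 = -50866;  -63413 − 50866 = -114279
-1656 − 240 = -1896;  -6618 − 1896 = -8514;  -20028 − 8514 = -28542;  -50866 − 28542 = -79408;  -114279 − 79408 = -193687
-1896 − 240 = -2136;  -8514 − 2136 = -10650;  -28542 − 10650 = -39192;  -79408 − 39192 = -118600;  -193687 − 118600 = -312287
-2136 − 240 = -2376;  -10650 − 2376 = -13026;  -39192 − 13026 = -52218;  -118600 − 52218 = -170818;  -312287 − 170818 = -483105
-2376 − 240 = -2616;  -13026 − 2616 = -15642;  -52218 − 15642 = -67860;  -170818 − 67860 = -238678;  -483105 − 238678 = -721783

-721783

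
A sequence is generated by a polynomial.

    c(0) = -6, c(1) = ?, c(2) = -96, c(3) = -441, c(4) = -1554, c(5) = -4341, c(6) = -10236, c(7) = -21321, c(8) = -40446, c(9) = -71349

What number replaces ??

Using the last 8 terms:
First differences: -345  -1113  -2787  -5895  -11085  -19125  -30903
Second differences: -768  -1674  -3108  -5190  -8040  -11778
Third differences: -906  -1434  -2082  -2850  -3738
Fourth differences: -528  -648  -768  -888
Fifth differences: -120  -120  -120
Constant fifth difference = -120.
Extend backward: -528 + 120 = -408;  -906 + 408 = -498;  -768 + 498 = -270;  -345 + 270 = -75;  -96 + 75 = -21

-21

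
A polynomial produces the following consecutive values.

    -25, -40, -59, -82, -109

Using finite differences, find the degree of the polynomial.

2

First differences: -15, -19, -23, -27
Second differences: -4, -4, -4
The second differences are constant, so the polynomial has degree 2.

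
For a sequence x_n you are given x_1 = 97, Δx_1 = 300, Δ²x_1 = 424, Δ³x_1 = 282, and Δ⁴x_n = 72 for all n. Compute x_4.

2551

Build the table forward from the leading diagonal:
D4: 72  72  72  72
D3: 282  354  426  498
D2: 424  706  1060  1486
D1: 300  724  1430  2490
x: 97  397  1121  2551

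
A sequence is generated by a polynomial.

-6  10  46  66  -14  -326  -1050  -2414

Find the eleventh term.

First differences: 16, 36, 20, -80, -312, -724, -1364
Second differences: 20, -16, -100, -232, -412, -640
Third differences: -36, -84, -132, -180, -228
Fourth differences: -48, -48, -48, -48
The fourth differences are constant (-48).
-228 − 48 = -276;  -640 − 276 = -916;  -1364 − 916 = -2280;  -2414 − 2280 = -4694
-276 − 48 = -324;  -916 − 324 = -1240;  -2280 − 1240 = -3520;  -4694 − 3520 = -8214
-324 − 48 = -372;  -1240 − 372 = -1612;  -3520 − 1612 = -5132;  -8214 − 5132 = -13346

-13346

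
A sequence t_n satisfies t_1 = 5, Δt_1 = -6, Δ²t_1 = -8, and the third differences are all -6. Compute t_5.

-91

Build the table forward from the leading diagonal:
Third differences: -6, -6, -6, -6, -6
Second differences: -8, -14, -20, -26, -32
First differences: -6, -14, -28, -48, -74
t: 5, -1, -15, -43, -91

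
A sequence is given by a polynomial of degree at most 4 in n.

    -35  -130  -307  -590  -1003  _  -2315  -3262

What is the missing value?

-1570

Using the first 5 terms:
Δ: -95  -177  -283  -413
Δ²: -82  -106  -130
Δ³: -24  -24
Constant third difference = -24.
Extend forward: -130 − 24 = -154;  -413 − 154 = -567;  -1003 − 567 = -1570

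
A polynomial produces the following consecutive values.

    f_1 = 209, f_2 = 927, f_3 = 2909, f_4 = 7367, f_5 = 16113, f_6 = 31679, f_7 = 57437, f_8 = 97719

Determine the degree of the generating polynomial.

First differences: 718, 1982, 4458, 8746, 15566, 25758, 40282
Second differences: 1264, 2476, 4288, 6820, 10192, 14524
Third differences: 1212, 1812, 2532, 3372, 4332
Fourth differences: 600, 720, 840, 960
Fifth differences: 120, 120, 120
The fifth differences are constant, so the polynomial has degree 5.

5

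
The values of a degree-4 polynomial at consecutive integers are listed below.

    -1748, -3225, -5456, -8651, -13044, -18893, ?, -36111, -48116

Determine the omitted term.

Using the first 6 terms:
D1: -1477  -2231  -3195  -4393  -5849
D2: -754  -964  -1198  -1456
D3: -210  -234  -258
D4: -24  -24
Constant fourth difference = -24.
Extend forward: -258 − 24 = -282;  -1456 − 282 = -1738;  -5849 − 1738 = -7587;  -18893 − 7587 = -26480

-26480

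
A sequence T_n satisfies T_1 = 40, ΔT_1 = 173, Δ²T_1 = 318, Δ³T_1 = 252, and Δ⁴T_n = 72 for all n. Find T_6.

6965

Build the table forward from the leading diagonal:
D4: 72  72  72  72  72  72
D3: 252  324  396  468  540  612
D2: 318  570  894  1290  1758  2298
D1: 173  491  1061  1955  3245  5003
T: 40  213  704  1765  3720  6965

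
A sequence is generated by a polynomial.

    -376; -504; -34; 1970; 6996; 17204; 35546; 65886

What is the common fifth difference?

D1: -128, 470, 2004, 5026, 10208, 18342, 30340
D2: 598, 1534, 3022, 5182, 8134, 11998
D3: 936, 1488, 2160, 2952, 3864
D4: 552, 672, 792, 912
D5: 120, 120, 120

120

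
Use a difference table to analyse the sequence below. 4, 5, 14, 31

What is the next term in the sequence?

First differences: 1  9  17
Second differences: 8  8
The second differences are constant (8).
17 + 8 = 25;  31 + 25 = 56

56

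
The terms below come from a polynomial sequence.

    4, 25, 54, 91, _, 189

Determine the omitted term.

Using the first 4 terms:
21, 29, 37
8, 8
Constant second difference = 8.
Extend forward: 37 + 8 = 45;  91 + 45 = 136

136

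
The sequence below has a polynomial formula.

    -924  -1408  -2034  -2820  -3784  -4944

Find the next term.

-6318

First differences: -484 , -626 , -786 , -964 , -1160
Second differences: -142 , -160 , -178 , -196
Third differences: -18 , -18 , -18
Third differences constant at -18.
-196 − 18 = -214;  -1160 − 214 = -1374;  -4944 − 1374 = -6318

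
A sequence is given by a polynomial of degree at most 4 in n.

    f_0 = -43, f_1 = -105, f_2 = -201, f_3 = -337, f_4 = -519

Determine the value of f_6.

-1045

-62 , -96 , -136 , -182
-34 , -40 , -46
-6 , -6
Constant third difference = -6, so extend:
-46 − 6 = -52;  -182 − 52 = -234;  -519 − 234 = -753
-52 − 6 = -58;  -234 − 58 = -292;  -753 − 292 = -1045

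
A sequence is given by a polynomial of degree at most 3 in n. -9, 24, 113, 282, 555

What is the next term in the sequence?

D1: 33, 89, 169, 273
D2: 56, 80, 104
D3: 24, 24
Third differences constant at 24.
104 + 24 = 128;  273 + 128 = 401;  555 + 401 = 956

956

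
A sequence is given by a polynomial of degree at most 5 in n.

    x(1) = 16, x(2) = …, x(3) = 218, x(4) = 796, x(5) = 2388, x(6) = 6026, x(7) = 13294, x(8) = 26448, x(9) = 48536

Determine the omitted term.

54

Using the last 7 terms:
D1: 578, 1592, 3638, 7268, 13154, 22088
D2: 1014, 2046, 3630, 5886, 8934
D3: 1032, 1584, 2256, 3048
D4: 552, 672, 792
D5: 120, 120
Constant fifth difference = 120.
Extend backward: 552 − 120 = 432;  1032 − 432 = 600;  1014 − 600 = 414;  578 − 414 = 164;  218 − 164 = 54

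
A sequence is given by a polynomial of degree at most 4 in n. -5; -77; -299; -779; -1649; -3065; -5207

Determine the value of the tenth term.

First differences: -72  -222  -480  -870  -1416  -2142
Second differences: -150  -258  -390  -546  -726
Third differences: -108  -132  -156  -180
Fourth differences: -24  -24  -24
The fourth differences are constant (-24).
-180 − 24 = -204;  -726 − 204 = -930;  -2142 − 930 = -3072;  -5207 − 3072 = -8279
-204 − 24 = -228;  -930 − 228 = -1158;  -3072 − 1158 = -4230;  -8279 − 4230 = -12509
-228 − 24 = -252;  -1158 − 252 = -1410;  -4230 − 1410 = -5640;  -12509 − 5640 = -18149

-18149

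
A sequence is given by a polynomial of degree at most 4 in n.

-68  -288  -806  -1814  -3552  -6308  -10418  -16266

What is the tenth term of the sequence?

-34952

-220, -518, -1008, -1738, -2756, -4110, -5848
-298, -490, -730, -1018, -1354, -1738
-192, -240, -288, -336, -384
-48, -48, -48, -48
The fourth differences are constant (-48).
-384 − 48 = -432;  -1738 − 432 = -2170;  -5848 − 2170 = -8018;  -16266 − 8018 = -24284
-432 − 48 = -480;  -2170 − 480 = -2650;  -8018 − 2650 = -10668;  -24284 − 10668 = -34952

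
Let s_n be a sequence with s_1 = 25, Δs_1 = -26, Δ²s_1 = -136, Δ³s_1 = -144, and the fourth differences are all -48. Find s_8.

Build the table forward from the leading diagonal:
Δ⁴: -48, -48, -48, -48, -48, -48, -48, -48
Δ³: -144, -192, -240, -288, -336, -384, -432, -480
Δ²: -136, -280, -472, -712, -1000, -1336, -1720, -2152
Δ: -26, -162, -442, -914, -1626, -2626, -3962, -5682
s: 25, -1, -163, -605, -1519, -3145, -5771, -9733

-9733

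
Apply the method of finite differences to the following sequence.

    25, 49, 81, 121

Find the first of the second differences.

Δ: 24, 32, 40
Δ²: 8, 8

8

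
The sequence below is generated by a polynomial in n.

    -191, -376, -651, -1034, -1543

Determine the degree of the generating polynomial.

3

First differences: -185, -275, -383, -509
Second differences: -90, -108, -126
Third differences: -18, -18
The third differences are constant, so the polynomial has degree 3.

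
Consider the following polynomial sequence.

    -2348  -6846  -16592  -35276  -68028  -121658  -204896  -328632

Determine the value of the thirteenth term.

-4498 , -9746 , -18684 , -32752 , -53630 , -83238 , -123736
-5248 , -8938 , -14068 , -20878 , -29608 , -40498
-3690 , -5130 , -6810 , -8730 , -10890
-1440 , -1680 , -1920 , -2160
-240 , -240 , -240
Constant fifth difference = -240, so extend:
-2160 − 240 = -2400;  -10890 − 2400 = -13290;  -40498 − 13290 = -53788;  -123736 − 53788 = -177524;  -328632 − 177524 = -506156
-2400 − 240 = -2640;  -13290 − 2640 = -15930;  -53788 − 15930 = -69718;  -177524 − 69718 = -247242;  -506156 − 247242 = -753398
-2640 − 240 = -2880;  -15930 − 2880 = -18810;  -69718 − 18810 = -88528;  -247242 − 88528 = -335770;  -753398 − 335770 = -1089168
-2880 − 240 = -3120;  -18810 − 3120 = -21930;  -88528 − 21930 = -110458;  -335770 − 110458 = -446228;  -1089168 − 446228 = -1535396
-3120 − 240 = -3360;  -21930 − 3360 = -25290;  -110458 − 25290 = -135748;  -446228 − 135748 = -581976;  -1535396 − 581976 = -2117372

-2117372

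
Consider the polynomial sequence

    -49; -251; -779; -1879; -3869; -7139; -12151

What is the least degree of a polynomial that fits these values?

First differences: -202, -528, -1100, -1990, -3270, -5012
Second differences: -326, -572, -890, -1280, -1742
Third differences: -246, -318, -390, -462
Fourth differences: -72, -72, -72
The fourth differences are constant, so the polynomial has degree 4.

4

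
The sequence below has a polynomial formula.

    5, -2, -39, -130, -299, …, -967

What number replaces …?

Using the first 5 terms:
-7  -37  -91  -169
-30  -54  -78
-24  -24
Constant third difference = -24.
Extend forward: -78 − 24 = -102;  -169 − 102 = -271;  -299 − 271 = -570

-570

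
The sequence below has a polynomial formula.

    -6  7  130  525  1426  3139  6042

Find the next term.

10585

13, 123, 395, 901, 1713, 2903
110, 272, 506, 812, 1190
162, 234, 306, 378
72, 72, 72
Constant fourth difference = 72, so extend:
378 + 72 = 450;  1190 + 450 = 1640;  2903 + 1640 = 4543;  6042 + 4543 = 10585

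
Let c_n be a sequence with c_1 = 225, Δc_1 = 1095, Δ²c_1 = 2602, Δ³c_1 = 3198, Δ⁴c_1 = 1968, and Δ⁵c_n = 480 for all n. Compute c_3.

Build the table forward from the leading diagonal:
D5: 480, 480, 480
D4: 1968, 2448, 2928
D3: 3198, 5166, 7614
D2: 2602, 5800, 10966
D1: 1095, 3697, 9497
c: 225, 1320, 5017

5017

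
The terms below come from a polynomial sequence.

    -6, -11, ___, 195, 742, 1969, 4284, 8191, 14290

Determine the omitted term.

16

Using the last 6 terms:
First differences: 547  1227  2315  3907  6099
Second differences: 680  1088  1592  2192
Third differences: 408  504  600
Fourth differences: 96  96
Constant fourth difference = 96.
Extend backward: 408 − 96 = 312;  680 − 312 = 368;  547 − 368 = 179;  195 − 179 = 16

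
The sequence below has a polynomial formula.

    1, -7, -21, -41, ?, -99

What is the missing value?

Using the first 4 terms:
First differences: -8, -14, -20
Second differences: -6, -6
Constant second difference = -6.
Extend forward: -20 − 6 = -26;  -41 − 26 = -67

-67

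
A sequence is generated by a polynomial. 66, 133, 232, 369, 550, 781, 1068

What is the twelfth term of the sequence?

67 , 99 , 137 , 181 , 231 , 287
32 , 38 , 44 , 50 , 56
6 , 6 , 6 , 6
The third differences are constant (6).
56 + 6 = 62;  287 + 62 = 349;  1068 + 349 = 1417
62 + 6 = 68;  349 + 68 = 417;  1417 + 417 = 1834
68 + 6 = 74;  417 + 74 = 491;  1834 + 491 = 2325
74 + 6 = 80;  491 + 80 = 571;  2325 + 571 = 2896
80 + 6 = 86;  571 + 86 = 657;  2896 + 657 = 3553

3553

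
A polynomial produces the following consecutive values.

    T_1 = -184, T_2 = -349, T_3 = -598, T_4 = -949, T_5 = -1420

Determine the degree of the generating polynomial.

3

Δ: -165, -249, -351, -471
Δ²: -84, -102, -120
Δ³: -18, -18
The third differences are constant, so the polynomial has degree 3.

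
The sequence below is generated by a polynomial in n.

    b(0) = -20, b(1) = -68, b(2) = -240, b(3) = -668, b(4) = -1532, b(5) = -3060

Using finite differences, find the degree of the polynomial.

First differences: -48, -172, -428, -864, -1528
Second differences: -124, -256, -436, -664
Third differences: -132, -180, -228
Fourth differences: -48, -48
The fourth differences are constant, so the polynomial has degree 4.

4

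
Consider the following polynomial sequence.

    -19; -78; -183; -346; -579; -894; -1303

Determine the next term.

-59  -105  -163  -233  -315  -409
-46  -58  -70  -82  -94
-12  -12  -12  -12
Third differences constant at -12.
-94 − 12 = -106;  -409 − 106 = -515;  -1303 − 515 = -1818

-1818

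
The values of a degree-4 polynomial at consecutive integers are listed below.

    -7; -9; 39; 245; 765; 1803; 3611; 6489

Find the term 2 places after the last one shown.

16895

D1: -2  48  206  520  1038  1808  2878
D2: 50  158  314  518  770  1070
D3: 108  156  204  252  300
D4: 48  48  48  48
Fourth differences constant at 48.
300 + 48 = 348;  1070 + 348 = 1418;  2878 + 1418 = 4296;  6489 + 4296 = 10785
348 + 48 = 396;  1418 + 396 = 1814;  4296 + 1814 = 6110;  10785 + 6110 = 16895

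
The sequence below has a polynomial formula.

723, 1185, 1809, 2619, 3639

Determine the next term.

4893

D1: 462  624  810  1020
D2: 162  186  210
D3: 24  24
Constant third difference = 24, so extend:
210 + 24 = 234;  1020 + 234 = 1254;  3639 + 1254 = 4893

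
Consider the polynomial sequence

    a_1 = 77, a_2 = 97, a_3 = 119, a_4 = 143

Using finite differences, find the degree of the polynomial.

2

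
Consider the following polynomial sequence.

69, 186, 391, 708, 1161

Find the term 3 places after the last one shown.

3576

First differences: 117, 205, 317, 453
Second differences: 88, 112, 136
Third differences: 24, 24
The third differences are constant (24).
136 + 24 = 160;  453 + 160 = 613;  1161 + 613 = 1774
160 + 24 = 184;  613 + 184 = 797;  1774 + 797 = 2571
184 + 24 = 208;  797 + 208 = 1005;  2571 + 1005 = 3576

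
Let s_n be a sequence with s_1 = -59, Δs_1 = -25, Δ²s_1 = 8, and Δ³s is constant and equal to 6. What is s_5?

-87

Build the table forward from the leading diagonal:
Δ³: 6  6  6  6  6
Δ²: 8  14  20  26  32
Δ: -25  -17  -3  17  43
s: -59  -84  -101  -104  -87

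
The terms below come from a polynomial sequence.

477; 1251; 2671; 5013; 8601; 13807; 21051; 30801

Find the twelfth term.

105901

D1: 774 , 1420 , 2342 , 3588 , 5206 , 7244 , 9750
D2: 646 , 922 , 1246 , 1618 , 2038 , 2506
D3: 276 , 324 , 372 , 420 , 468
D4: 48 , 48 , 48 , 48
Constant fourth difference = 48, so extend:
468 + 48 = 516;  2506 + 516 = 3022;  9750 + 3022 = 12772;  30801 + 12772 = 43573
516 + 48 = 564;  3022 + 564 = 3586;  12772 + 3586 = 16358;  43573 + 16358 = 59931
564 + 48 = 612;  3586 + 612 = 4198;  16358 + 4198 = 20556;  59931 + 20556 = 80487
612 + 48 = 660;  4198 + 660 = 4858;  20556 + 4858 = 25414;  80487 + 25414 = 105901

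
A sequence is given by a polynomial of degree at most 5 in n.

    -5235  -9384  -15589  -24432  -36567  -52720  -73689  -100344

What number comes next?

-133627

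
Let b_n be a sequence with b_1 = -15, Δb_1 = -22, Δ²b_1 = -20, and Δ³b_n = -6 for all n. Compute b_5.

Build the table forward from the leading diagonal:
Third differences: -6  -6  -6  -6  -6
Second differences: -20  -26  -32  -38  -44
First differences: -22  -42  -68  -100  -138
b: -15  -37  -79  -147  -247

-247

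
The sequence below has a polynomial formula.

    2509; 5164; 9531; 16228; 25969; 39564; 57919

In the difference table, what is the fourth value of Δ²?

First differences: 2655, 4367, 6697, 9741, 13595, 18355
Second differences: 1712, 2330, 3044, 3854, 4760
Third differences: 618, 714, 810, 906
Fourth differences: 96, 96, 96

3854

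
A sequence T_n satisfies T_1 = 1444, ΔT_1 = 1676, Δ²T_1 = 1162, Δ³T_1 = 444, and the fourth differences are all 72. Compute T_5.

16968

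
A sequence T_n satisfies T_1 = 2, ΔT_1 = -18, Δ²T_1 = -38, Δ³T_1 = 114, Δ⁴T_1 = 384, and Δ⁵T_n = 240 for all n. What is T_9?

Build the table forward from the leading diagonal:
Fifth differences: 240  240  240  240  240  240  240  240  240
Fourth differences: 384  624  864  1104  1344  1584  1824  2064  2304
Third differences: 114  498  1122  1986  3090  4434  6018  7842  9906
Second differences: -38  76  574  1696  3682  6772  11206  17224  25066
First differences: -18  -56  20  594  2290  5972  12744  23950  41174
T: 2  -16  -72  -52  542  2832  8804  21548  45498

45498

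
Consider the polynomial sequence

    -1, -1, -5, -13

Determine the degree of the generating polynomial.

2

0, -4, -8
-4, -4
The second differences are constant, so the polynomial has degree 2.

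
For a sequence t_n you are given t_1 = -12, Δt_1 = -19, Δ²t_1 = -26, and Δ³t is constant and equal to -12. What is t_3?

-76

Build the table forward from the leading diagonal:
D3: -12  -12  -12
D2: -26  -38  -50
D1: -19  -45  -83
t: -12  -31  -76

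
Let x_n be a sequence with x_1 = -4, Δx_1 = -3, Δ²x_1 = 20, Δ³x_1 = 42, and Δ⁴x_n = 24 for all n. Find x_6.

721

Build the table forward from the leading diagonal:
D4: 24  24  24  24  24  24
D3: 42  66  90  114  138  162
D2: 20  62  128  218  332  470
D1: -3  17  79  207  425  757
x: -4  -7  10  89  296  721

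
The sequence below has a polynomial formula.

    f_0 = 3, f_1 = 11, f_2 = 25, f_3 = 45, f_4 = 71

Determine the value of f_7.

Δ: 8 , 14 , 20 , 26
Δ²: 6 , 6 , 6
The second differences are constant (6).
26 + 6 = 32;  71 + 32 = 103
32 + 6 = 38;  103 + 38 = 141
38 + 6 = 44;  141 + 44 = 185

185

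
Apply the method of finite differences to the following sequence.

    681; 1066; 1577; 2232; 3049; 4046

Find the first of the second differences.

D1: 385, 511, 655, 817, 997
D2: 126, 144, 162, 180
D3: 18, 18, 18

126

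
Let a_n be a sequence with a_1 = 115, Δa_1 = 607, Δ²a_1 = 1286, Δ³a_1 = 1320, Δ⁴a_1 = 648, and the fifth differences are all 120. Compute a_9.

166979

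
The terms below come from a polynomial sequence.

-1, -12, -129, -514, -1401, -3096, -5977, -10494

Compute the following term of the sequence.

D1: -11 , -117 , -385 , -887 , -1695 , -2881 , -4517
D2: -106 , -268 , -502 , -808 , -1186 , -1636
D3: -162 , -234 , -306 , -378 , -450
D4: -72 , -72 , -72 , -72
Fourth differences constant at -72.
-450 − 72 = -522;  -1636 − 522 = -2158;  -4517 − 2158 = -6675;  -10494 − 6675 = -17169

-17169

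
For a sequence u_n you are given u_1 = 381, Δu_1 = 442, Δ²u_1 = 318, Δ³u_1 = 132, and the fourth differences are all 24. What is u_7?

Build the table forward from the leading diagonal:
Δ⁴: 24, 24, 24, 24, 24, 24, 24
Δ³: 132, 156, 180, 204, 228, 252, 276
Δ²: 318, 450, 606, 786, 990, 1218, 1470
Δ: 442, 760, 1210, 1816, 2602, 3592, 4810
u: 381, 823, 1583, 2793, 4609, 7211, 10803

10803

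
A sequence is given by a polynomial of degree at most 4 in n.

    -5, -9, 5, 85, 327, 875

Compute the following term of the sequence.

1921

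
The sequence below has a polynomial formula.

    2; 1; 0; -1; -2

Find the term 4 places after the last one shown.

-6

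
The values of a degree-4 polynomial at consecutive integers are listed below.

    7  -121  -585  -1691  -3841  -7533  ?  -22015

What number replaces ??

-13361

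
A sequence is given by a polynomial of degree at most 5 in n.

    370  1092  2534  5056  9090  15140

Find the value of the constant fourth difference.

72

Δ: 722, 1442, 2522, 4034, 6050
Δ²: 720, 1080, 1512, 2016
Δ³: 360, 432, 504
Δ⁴: 72, 72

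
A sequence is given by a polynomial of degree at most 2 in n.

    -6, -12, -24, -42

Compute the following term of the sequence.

Δ: -6 , -12 , -18
Δ²: -6 , -6
The second differences are constant (-6).
-18 − 6 = -24;  -42 − 24 = -66

-66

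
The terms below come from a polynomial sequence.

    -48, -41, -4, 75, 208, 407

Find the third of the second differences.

D1: 7, 37, 79, 133, 199
D2: 30, 42, 54, 66
D3: 12, 12, 12

54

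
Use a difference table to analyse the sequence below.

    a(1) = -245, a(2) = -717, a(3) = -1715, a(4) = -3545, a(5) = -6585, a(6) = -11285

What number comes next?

-18167

-472 , -998 , -1830 , -3040 , -4700
-526 , -832 , -1210 , -1660
-306 , -378 , -450
-72 , -72
Constant fourth difference = -72, so extend:
-450 − 72 = -522;  -1660 − 522 = -2182;  -4700 − 2182 = -6882;  -11285 − 6882 = -18167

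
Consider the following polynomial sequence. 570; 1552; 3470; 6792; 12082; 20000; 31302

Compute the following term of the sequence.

46840

Δ: 982, 1918, 3322, 5290, 7918, 11302
Δ²: 936, 1404, 1968, 2628, 3384
Δ³: 468, 564, 660, 756
Δ⁴: 96, 96, 96
Fourth differences constant at 96.
756 + 96 = 852;  3384 + 852 = 4236;  11302 + 4236 = 15538;  31302 + 15538 = 46840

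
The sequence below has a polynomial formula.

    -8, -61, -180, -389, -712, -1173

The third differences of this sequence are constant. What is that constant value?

-24

Δ: -53, -119, -209, -323, -461
Δ²: -66, -90, -114, -138
Δ³: -24, -24, -24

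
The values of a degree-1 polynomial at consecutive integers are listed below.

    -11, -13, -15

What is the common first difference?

Δ: -2, -2

-2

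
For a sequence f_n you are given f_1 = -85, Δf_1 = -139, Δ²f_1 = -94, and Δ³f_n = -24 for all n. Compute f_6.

Build the table forward from the leading diagonal:
D3: -24  -24  -24  -24  -24  -24
D2: -94  -118  -142  -166  -190  -214
D1: -139  -233  -351  -493  -659  -849
f: -85  -224  -457  -808  -1301  -1960

-1960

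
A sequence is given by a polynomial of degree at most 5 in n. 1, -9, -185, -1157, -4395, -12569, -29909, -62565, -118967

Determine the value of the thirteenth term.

-850595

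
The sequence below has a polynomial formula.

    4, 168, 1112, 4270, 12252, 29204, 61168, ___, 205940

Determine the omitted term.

116442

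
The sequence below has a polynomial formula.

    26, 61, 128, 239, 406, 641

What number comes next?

956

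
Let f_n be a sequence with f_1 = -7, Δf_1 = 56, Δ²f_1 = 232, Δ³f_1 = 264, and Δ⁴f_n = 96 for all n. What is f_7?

10529

Build the table forward from the leading diagonal:
Δ⁴: 96, 96, 96, 96, 96, 96, 96
Δ³: 264, 360, 456, 552, 648, 744, 840
Δ²: 232, 496, 856, 1312, 1864, 2512, 3256
Δ: 56, 288, 784, 1640, 2952, 4816, 7328
f: -7, 49, 337, 1121, 2761, 5713, 10529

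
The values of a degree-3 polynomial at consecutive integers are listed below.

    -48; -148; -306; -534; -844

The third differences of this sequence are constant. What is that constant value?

-12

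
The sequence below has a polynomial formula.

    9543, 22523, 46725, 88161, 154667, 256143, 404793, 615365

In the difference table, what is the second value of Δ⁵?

D1: 12980, 24202, 41436, 66506, 101476, 148650, 210572
D2: 11222, 17234, 25070, 34970, 47174, 61922
D3: 6012, 7836, 9900, 12204, 14748
D4: 1824, 2064, 2304, 2544
D5: 240, 240, 240

240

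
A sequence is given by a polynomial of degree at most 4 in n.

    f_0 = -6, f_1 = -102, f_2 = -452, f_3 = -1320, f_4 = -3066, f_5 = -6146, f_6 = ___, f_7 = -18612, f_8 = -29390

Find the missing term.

Using the first 6 terms:
-96  -350  -868  -1746  -3080
-254  -518  -878  -1334
-264  -360  -456
-96  -96
Constant fourth difference = -96.
Extend forward: -456 − 96 = -552;  -1334 − 552 = -1886;  -3080 − 1886 = -4966;  -6146 − 4966 = -11112

-11112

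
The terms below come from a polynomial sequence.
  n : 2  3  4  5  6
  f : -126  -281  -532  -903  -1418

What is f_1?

-43

Δ: -155, -251, -371, -515
Δ²: -96, -120, -144
Δ³: -24, -24
The third differences are constant at -24.
Work back: -96 + 24 = -72;  -155 + 72 = -83;  -126 + 83 = -43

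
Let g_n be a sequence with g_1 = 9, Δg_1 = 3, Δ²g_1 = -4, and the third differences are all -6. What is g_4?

0

Build the table forward from the leading diagonal:
D3: -6, -6, -6, -6
D2: -4, -10, -16, -22
D1: 3, -1, -11, -27
g: 9, 12, 11, 0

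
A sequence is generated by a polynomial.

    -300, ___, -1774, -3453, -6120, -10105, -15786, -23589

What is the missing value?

Using the last 6 terms:
First differences: -1679  -2667  -3985  -5681  -7803
Second differences: -988  -1318  -1696  -2122
Third differences: -330  -378  -426
Fourth differences: -48  -48
Constant fourth difference = -48.
Extend backward: -330 + 48 = -282;  -988 + 282 = -706;  -1679 + 706 = -973;  -1774 + 973 = -801

-801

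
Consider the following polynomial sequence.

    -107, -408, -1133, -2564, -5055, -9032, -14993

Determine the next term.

First differences: -301 , -725 , -1431 , -2491 , -3977 , -5961
Second differences: -424 , -706 , -1060 , -1486 , -1984
Third differences: -282 , -354 , -426 , -498
Fourth differences: -72 , -72 , -72
Constant fourth difference = -72, so extend:
-498 − 72 = -570;  -1984 − 570 = -2554;  -5961 − 2554 = -8515;  -14993 − 8515 = -23508

-23508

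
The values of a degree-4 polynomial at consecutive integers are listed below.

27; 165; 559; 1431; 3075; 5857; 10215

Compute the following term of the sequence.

D1: 138  394  872  1644  2782  4358
D2: 256  478  772  1138  1576
D3: 222  294  366  438
D4: 72  72  72
Fourth differences constant at 72.
438 + 72 = 510;  1576 + 510 = 2086;  4358 + 2086 = 6444;  10215 + 6444 = 16659

16659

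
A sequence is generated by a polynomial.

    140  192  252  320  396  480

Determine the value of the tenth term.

896

First differences: 52 , 60 , 68 , 76 , 84
Second differences: 8 , 8 , 8 , 8
Second differences constant at 8.
84 + 8 = 92;  480 + 92 = 572
92 + 8 = 100;  572 + 100 = 672
100 + 8 = 108;  672 + 108 = 780
108 + 8 = 116;  780 + 116 = 896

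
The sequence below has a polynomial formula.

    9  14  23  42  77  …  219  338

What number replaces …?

134

Using the first 5 terms:
First differences: 5  9  19  35
Second differences: 4  10  16
Third differences: 6  6
Constant third difference = 6.
Extend forward: 16 + 6 = 22;  35 + 22 = 57;  77 + 57 = 134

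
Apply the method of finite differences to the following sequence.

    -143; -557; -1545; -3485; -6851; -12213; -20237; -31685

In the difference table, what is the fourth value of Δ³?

First differences: -414, -988, -1940, -3366, -5362, -8024, -11448
Second differences: -574, -952, -1426, -1996, -2662, -3424
Third differences: -378, -474, -570, -666, -762
Fourth differences: -96, -96, -96, -96

-666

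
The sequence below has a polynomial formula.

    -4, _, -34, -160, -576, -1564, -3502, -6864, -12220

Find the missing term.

-12

Using the last 7 terms:
-126  -416  -988  -1938  -3362  -5356
-290  -572  -950  -1424  -1994
-282  -378  -474  -570
-96  -96  -96
Constant fourth difference = -96.
Extend backward: -282 + 96 = -186;  -290 + 186 = -104;  -126 + 104 = -22;  -34 + 22 = -12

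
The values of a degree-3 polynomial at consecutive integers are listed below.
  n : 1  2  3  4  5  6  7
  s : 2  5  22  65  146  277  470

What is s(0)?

Δ: 3  17  43  81  131  193
Δ²: 14  26  38  50  62
Δ³: 12  12  12  12
The third differences are constant at 12.
Work back: 14 − 12 = 2;  3 − 2 = 1;  2 − 1 = 1

1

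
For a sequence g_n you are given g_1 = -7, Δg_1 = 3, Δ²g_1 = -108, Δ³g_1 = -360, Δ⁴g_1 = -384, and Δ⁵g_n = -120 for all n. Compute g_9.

Build the table forward from the leading diagonal:
Δ⁵: -120, -120, -120, -120, -120, -120, -120, -120, -120
Δ⁴: -384, -504, -624, -744, -864, -984, -1104, -1224, -1344
Δ³: -360, -744, -1248, -1872, -2616, -3480, -4464, -5568, -6792
Δ²: -108, -468, -1212, -2460, -4332, -6948, -10428, -14892, -20460
Δ: 3, -105, -573, -1785, -4245, -8577, -15525, -25953, -40845
g: -7, -4, -109, -682, -2467, -6712, -15289, -30814, -56767

-56767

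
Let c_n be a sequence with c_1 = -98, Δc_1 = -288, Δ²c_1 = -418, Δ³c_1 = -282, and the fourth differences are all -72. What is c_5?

-4958

Build the table forward from the leading diagonal:
Fourth differences: -72  -72  -72  -72  -72
Third differences: -282  -354  -426  -498  -570
Second differences: -418  -700  -1054  -1480  -1978
First differences: -288  -706  -1406  -2460  -3940
c: -98  -386  -1092  -2498  -4958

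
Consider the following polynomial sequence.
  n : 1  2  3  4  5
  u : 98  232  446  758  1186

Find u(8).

3346

D1: 134  214  312  428
D2: 80  98  116
D3: 18  18
The third differences are constant (18).
116 + 18 = 134;  428 + 134 = 562;  1186 + 562 = 1748
134 + 18 = 152;  562 + 152 = 714;  1748 + 714 = 2462
152 + 18 = 170;  714 + 170 = 884;  2462 + 884 = 3346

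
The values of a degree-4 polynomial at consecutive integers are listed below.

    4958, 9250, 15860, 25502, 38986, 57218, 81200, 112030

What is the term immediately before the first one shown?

4292  6610  9642  13484  18232  23982  30830
2318  3032  3842  4748  5750  6848
714  810  906  1002  1098
96  96  96  96
The fourth differences are constant at 96.
Work back: 714 − 96 = 618;  2318 − 618 = 1700;  4292 − 1700 = 2592;  4958 − 2592 = 2366

2366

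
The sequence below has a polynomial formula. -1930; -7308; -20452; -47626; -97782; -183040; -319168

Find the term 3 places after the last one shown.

-1255252

First differences: -5378, -13144, -27174, -50156, -85258, -136128
Second differences: -7766, -14030, -22982, -35102, -50870
Third differences: -6264, -8952, -12120, -15768
Fourth differences: -2688, -3168, -3648
Fifth differences: -480, -480
The fifth differences are constant (-480).
-3648 − 480 = -4128;  -15768 − 4128 = -19896;  -50870 − 19896 = -70766;  -136128 − 70766 = -206894;  -319168 − 206894 = -526062
-4128 − 480 = -4608;  -19896 − 4608 = -24504;  -70766 − 24504 = -95270;  -206894 − 95270 = -302164;  -526062 − 302164 = -828226
-4608 − 480 = -5088;  -24504 − 5088 = -29592;  -95270 − 29592 = -124862;  -302164 − 124862 = -427026;  -828226 − 427026 = -1255252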